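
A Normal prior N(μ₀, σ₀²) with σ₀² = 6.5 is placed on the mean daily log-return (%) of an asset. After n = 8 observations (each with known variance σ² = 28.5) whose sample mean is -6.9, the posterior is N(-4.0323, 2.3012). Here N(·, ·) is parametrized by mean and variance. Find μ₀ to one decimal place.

μ₀ = 1.2

With known observation variance, the Normal–Normal posterior has precision τ_n = τ₀ + n/σ² and mean μ_n = (τ₀μ₀ + (n/σ²)x̄)/τ_n.
Here τ₀ = 1/6.5 = 0.153846 and τ_data = 8/28.5 = 0.280702, so τ_n = 0.434548.
Rearranging for μ₀: μ₀ = (μ_n·τ_n − τ_data·x̄)/τ₀ = (-4.0323·0.434548 − 0.280702·-6.9) / 0.153846 = 0.184616/0.153846 ≈ 1.2.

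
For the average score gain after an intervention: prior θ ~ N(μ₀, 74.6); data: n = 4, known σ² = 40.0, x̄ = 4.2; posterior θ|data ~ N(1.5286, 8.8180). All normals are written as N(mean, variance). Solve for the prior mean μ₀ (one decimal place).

μ₀ = -18.4

With known observation variance, the Normal–Normal posterior has precision τ_n = τ₀ + n/σ² and mean μ_n = (τ₀μ₀ + (n/σ²)x̄)/τ_n.
Here τ₀ = 1/74.6 = 0.013405 and τ_data = 4/40.0 = 0.100000, so τ_n = 0.113405.
Rearranging for μ₀: μ₀ = (μ_n·τ_n − τ_data·x̄)/τ₀ = (1.5286·0.113405 − 0.100000·4.2) / 0.013405 = -0.246649/0.013405 ≈ -18.4.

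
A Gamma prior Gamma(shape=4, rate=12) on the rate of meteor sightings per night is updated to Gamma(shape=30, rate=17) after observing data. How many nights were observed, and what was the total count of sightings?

n = 5 nights with total 26 sightings

Gamma–Poisson conjugacy: posterior shape = α + Σxᵢ, posterior rate = β + n.
Matching: Σxᵢ = 30 − 4 = 26 and n = 17 − 12 = 5.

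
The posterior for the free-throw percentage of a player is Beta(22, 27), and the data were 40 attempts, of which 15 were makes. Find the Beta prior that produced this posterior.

Beta(7, 2)

Under Beta–binomial conjugacy the posterior parameters are (α+s, β+f).
So α = 22 − 15 = 7 and β = 27 − 25 = 2.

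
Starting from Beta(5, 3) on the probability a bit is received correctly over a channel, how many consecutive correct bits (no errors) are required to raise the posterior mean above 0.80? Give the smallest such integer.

After k correct bits and 0 errors the posterior is Beta(5+k, 3), with mean (5+k)/(5+3+k).
Set (5+k)/(8+k) > 0.80 and solve: k > (0.80·8 − 5)/(1 − 0.80) = 7.000.
The smallest integer exceeding 7.000 is 8.

k = 8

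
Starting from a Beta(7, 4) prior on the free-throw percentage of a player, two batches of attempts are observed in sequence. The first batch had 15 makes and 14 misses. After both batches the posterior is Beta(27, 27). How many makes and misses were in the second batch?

5 makes and 9 misses

Sequential conjugate updates are equivalent to a single update on the pooled data, so total successes = posterior α − prior α and total failures = posterior β − prior β.
Total across both batches: 27−7=20 makes, 27−4=23 misses.
Subtract the first batch: 20−15=5 makes and 23−14=9 misses.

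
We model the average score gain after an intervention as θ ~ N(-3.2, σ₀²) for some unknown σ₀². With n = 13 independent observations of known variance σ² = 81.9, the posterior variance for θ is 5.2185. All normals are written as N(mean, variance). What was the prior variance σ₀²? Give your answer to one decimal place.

Posterior precision equals prior precision plus data precision: 1/σ_n² = 1/σ₀² + n/σ².
So 1/σ₀² = 1/5.2185 − 13/81.9 = 0.191626 − 0.158730 = 0.032896.
Hence σ₀² = 1/0.032896 ≈ 30.4.

σ₀² = 30.4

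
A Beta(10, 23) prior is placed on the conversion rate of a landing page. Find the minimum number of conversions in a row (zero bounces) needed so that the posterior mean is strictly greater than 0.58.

k = 22

After k conversions and 0 bounces the posterior is Beta(10+k, 23), with mean (10+k)/(10+23+k).
Set (10+k)/(33+k) > 0.58 and solve: k > (0.58·33 − 10)/(1 − 0.58) = 21.762.
The smallest integer exceeding 21.762 is 22, and checking k=22: (32)/(55) = 0.5818 > 0.58.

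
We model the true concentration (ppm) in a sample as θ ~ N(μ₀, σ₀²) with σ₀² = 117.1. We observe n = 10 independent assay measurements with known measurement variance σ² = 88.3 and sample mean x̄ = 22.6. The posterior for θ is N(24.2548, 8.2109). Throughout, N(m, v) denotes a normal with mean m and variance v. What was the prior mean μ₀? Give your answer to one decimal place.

With known observation variance, the Normal–Normal posterior has precision τ_n = τ₀ + n/σ² and mean μ_n = (τ₀μ₀ + (n/σ²)x̄)/τ_n.
Here τ₀ = 1/117.1 = 0.008540 and τ_data = 10/88.3 = 0.113250, so τ_n = 0.121790.
Rearranging for μ₀: μ₀ = (μ_n·τ_n − τ_data·x̄)/τ₀ = (24.2548·0.121790 − 0.113250·22.6) / 0.008540 = 0.394542/0.008540 ≈ 46.2.

μ₀ = 46.2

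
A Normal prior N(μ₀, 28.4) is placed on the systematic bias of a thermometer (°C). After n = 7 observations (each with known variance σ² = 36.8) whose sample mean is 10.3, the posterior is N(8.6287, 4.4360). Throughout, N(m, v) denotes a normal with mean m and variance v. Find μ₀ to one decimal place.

μ₀ = -0.4

The posterior mean is a precision-weighted average: μ_n = (τ₀μ₀ + τ_data·x̄)/(τ₀+τ_data), with τ₀=1/σ₀² and τ_data=n/σ².
Here τ₀ = 1/28.4 = 0.035211 and τ_data = 7/36.8 = 0.190217, so τ_n = 0.225428.
Rearranging for μ₀: μ₀ = (μ_n·τ_n − τ_data·x̄)/τ₀ = (8.6287·0.225428 − 0.190217·10.3) / 0.035211 = -0.014085/0.035211 ≈ -0.4.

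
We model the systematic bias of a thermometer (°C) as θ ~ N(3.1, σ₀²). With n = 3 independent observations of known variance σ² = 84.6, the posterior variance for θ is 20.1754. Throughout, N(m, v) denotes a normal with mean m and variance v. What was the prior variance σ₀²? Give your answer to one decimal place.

σ₀² = 70.9

Posterior precision equals prior precision plus data precision: 1/σ_n² = 1/σ₀² + n/σ².
So 1/σ₀² = 1/20.1754 − 3/84.6 = 0.049565 − 0.035461 = 0.014104.
Hence σ₀² = 1/0.014104 ≈ 70.9.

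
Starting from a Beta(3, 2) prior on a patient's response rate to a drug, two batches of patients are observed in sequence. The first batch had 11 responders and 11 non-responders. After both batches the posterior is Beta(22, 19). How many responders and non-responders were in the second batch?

8 responders and 6 non-responders

Because Beta–binomial updating is additive in the counts, the combined data contributed (α_post−α_prior, β_post−β_prior) successes and failures.
Total across both batches: 22−3=19 responders, 19−2=17 non-responders.
Subtract the first batch: 19−11=8 responders and 17−11=6 non-responders.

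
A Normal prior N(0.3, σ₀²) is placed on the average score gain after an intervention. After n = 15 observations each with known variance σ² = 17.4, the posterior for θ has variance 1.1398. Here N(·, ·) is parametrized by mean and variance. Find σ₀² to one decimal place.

σ₀² = 65.5

Posterior precision equals prior precision plus data precision: 1/σ_n² = 1/σ₀² + n/σ².
So 1/σ₀² = 1/1.1398 − 15/17.4 = 0.877347 − 0.862069 = 0.015278.
Hence σ₀² = 1/0.015278 ≈ 65.5.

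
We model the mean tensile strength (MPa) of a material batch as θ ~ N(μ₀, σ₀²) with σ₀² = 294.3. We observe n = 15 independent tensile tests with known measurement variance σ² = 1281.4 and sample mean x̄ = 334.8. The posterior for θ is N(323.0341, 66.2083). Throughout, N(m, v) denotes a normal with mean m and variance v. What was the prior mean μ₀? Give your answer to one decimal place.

μ₀ = 282.5

The posterior mean is a precision-weighted average: μ_n = (τ₀μ₀ + τ_data·x̄)/(τ₀+τ_data), with τ₀=1/σ₀² and τ_data=n/σ².
Here τ₀ = 1/294.3 = 0.003398 and τ_data = 15/1281.4 = 0.011706, so τ_n = 0.015104.
Rearranging for μ₀: μ₀ = (μ_n·τ_n − τ_data·x̄)/τ₀ = (323.0341·0.015104 − 0.011706·334.8) / 0.003398 = 0.959938/0.003398 ≈ 282.5.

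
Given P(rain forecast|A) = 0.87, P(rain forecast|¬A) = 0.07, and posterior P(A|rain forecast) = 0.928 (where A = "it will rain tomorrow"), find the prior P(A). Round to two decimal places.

In odds form, posterior odds = prior odds × likelihood ratio, so prior odds = posterior odds ÷ LR.
Posterior odds = 0.928/(1−0.928) = 12.8889. LR = 0.87/0.07 = 12.4286.
Prior odds = 12.8889/12.4286 = 1.0370, so P(A) = 1.0370/(1+1.0370) ≈ 0.51.

P(A) = 0.51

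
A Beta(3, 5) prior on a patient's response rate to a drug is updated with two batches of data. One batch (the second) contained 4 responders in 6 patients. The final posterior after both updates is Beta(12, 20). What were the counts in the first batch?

Sequential conjugate updates are equivalent to a single update on the pooled data, so total successes = posterior α − prior α and total failures = posterior β − prior β.
Total across both batches: 12−3=9 responders, 20−5=15 non-responders.
Subtract the second batch: 9−4=5 responders and 15−2=13 non-responders.

5 responders and 13 non-responders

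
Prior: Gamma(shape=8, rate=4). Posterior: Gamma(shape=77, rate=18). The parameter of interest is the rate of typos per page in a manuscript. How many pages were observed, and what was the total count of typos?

n = 14 pages with total 69 typos

Gamma–Poisson conjugacy: posterior shape = α + Σxᵢ, posterior rate = β + n.
Matching: Σxᵢ = 77 − 8 = 69 and n = 18 − 4 = 14.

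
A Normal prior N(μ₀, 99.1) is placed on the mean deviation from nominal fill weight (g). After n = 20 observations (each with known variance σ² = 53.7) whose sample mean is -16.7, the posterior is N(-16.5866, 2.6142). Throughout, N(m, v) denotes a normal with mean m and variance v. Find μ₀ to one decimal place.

μ₀ = -12.4

With known observation variance, the Normal–Normal posterior has precision τ_n = τ₀ + n/σ² and mean μ_n = (τ₀μ₀ + (n/σ²)x̄)/τ_n.
Here τ₀ = 1/99.1 = 0.010091 and τ_data = 20/53.7 = 0.372439, so τ_n = 0.382530.
Rearranging for μ₀: μ₀ = (μ_n·τ_n − τ_data·x̄)/τ₀ = (-16.5866·0.382530 − 0.372439·-16.7) / 0.010091 = -0.125141/0.010091 ≈ -12.4.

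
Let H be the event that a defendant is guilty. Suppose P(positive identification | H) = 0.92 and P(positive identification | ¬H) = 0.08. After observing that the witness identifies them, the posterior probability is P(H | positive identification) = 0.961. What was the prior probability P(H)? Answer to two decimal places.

Bayes' rule in odds form gives O(H|E) = O(H)·[P(E|H)/P(E|¬H)], hence O(H) = O(H|E)/LR.
Posterior odds = 0.961/(1−0.961) = 24.6410. LR = 0.92/0.08 = 11.5000.
Prior odds = 24.6410/11.5000 = 2.1427, so P(H) = 2.1427/(1+2.1427) ≈ 0.68.

P(H) = 0.68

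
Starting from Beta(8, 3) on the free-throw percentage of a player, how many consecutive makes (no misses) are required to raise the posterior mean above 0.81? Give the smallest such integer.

After k makes and 0 misses the posterior is Beta(8+k, 3), with mean (8+k)/(8+3+k).
Set (8+k)/(11+k) > 0.81 and solve: k > (0.81·11 − 8)/(1 − 0.81) = 4.789.
The smallest integer exceeding 4.789 is 5.

k = 5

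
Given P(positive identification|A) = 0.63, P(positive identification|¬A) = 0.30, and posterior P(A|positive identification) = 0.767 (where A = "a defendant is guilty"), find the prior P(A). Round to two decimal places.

In odds form, posterior odds = prior odds × likelihood ratio, so prior odds = posterior odds ÷ LR.
Posterior odds = 0.767/(1−0.767) = 3.2918. LR = 0.63/0.30 = 2.1000.
Prior odds = 3.2918/2.1000 = 1.5675, so P(A) = 1.5675/(1+1.5675) ≈ 0.61.

P(A) = 0.61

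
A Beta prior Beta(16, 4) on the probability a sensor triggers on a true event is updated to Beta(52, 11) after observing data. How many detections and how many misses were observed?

36 detections and 7 misses

A Beta(a, b) prior with s successes and f failures in binomial data gives a Beta(a+s, b+f) posterior.
Match parameters: s=52−16=36, f=11−4=7.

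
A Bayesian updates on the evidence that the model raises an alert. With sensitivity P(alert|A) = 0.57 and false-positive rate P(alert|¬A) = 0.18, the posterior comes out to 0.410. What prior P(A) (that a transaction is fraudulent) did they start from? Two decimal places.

In odds form, posterior odds = prior odds × likelihood ratio, so prior odds = posterior odds ÷ LR.
Posterior odds = 0.410/(1−0.410) = 0.6949. LR = 0.57/0.18 = 3.1667.
Prior odds = 0.6949/3.1667 = 0.2194, so P(A) = 0.2194/(1+0.2194) ≈ 0.18.

P(A) = 0.18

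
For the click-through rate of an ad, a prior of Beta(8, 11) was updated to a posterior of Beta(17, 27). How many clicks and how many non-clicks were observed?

9 clicks and 16 non-clicks

Under Beta–binomial conjugacy the posterior parameters are (α+s, β+f).
So s = 17 − 8 = 9 and f = 27 − 11 = 16.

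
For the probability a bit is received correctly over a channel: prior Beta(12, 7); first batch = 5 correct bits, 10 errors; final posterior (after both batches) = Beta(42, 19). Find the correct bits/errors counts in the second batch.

25 correct bits and 2 errors

Because Beta–binomial updating is additive in the counts, the combined data contributed (α_post−α_prior, β_post−β_prior) successes and failures.
Total across both batches: 42−12=30 correct bits, 19−7=12 errors.
Subtract the first batch: 30−5=25 correct bits and 12−10=2 errors.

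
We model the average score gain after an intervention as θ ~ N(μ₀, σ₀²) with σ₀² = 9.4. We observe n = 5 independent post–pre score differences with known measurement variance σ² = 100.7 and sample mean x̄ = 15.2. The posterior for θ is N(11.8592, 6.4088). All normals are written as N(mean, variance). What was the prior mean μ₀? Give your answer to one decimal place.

With known observation variance, the Normal–Normal posterior has precision τ_n = τ₀ + n/σ² and mean μ_n = (τ₀μ₀ + (n/σ²)x̄)/τ_n.
Here τ₀ = 1/9.4 = 0.106383 and τ_data = 5/100.7 = 0.049652, so τ_n = 0.156035.
Rearranging for μ₀: μ₀ = (μ_n·τ_n − τ_data·x̄)/τ₀ = (11.8592·0.156035 − 0.049652·15.2) / 0.106383 = 1.095740/0.106383 ≈ 10.3.

μ₀ = 10.3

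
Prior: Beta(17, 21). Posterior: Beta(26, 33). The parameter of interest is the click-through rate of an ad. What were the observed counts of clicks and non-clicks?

A Beta(a, b) prior with s successes and f failures in binomial data gives a Beta(a+s, b+f) posterior.
Match parameters: s=26−17=9, f=33−21=12.

9 clicks and 12 non-clicks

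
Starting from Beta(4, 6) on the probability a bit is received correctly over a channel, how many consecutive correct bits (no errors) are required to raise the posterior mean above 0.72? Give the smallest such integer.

After k correct bits and 0 errors the posterior is Beta(4+k, 6), with mean (4+k)/(4+6+k).
Set (4+k)/(10+k) > 0.72 and solve: k > (0.72·10 − 4)/(1 − 0.72) = 11.429.
The smallest integer exceeding 11.429 is 12, and checking k=12: (16)/(22) = 0.7273 > 0.72.

k = 12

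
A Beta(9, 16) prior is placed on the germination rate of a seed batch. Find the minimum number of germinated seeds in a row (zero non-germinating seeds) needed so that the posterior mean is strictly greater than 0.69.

k = 27

After k germinated seeds and 0 non-germinating seeds the posterior is Beta(9+k, 16), with mean (9+k)/(9+16+k).
Set (9+k)/(25+k) > 0.69 and solve: k > (0.69·25 − 9)/(1 − 0.69) = 26.613.
The smallest integer exceeding 26.613 is 27.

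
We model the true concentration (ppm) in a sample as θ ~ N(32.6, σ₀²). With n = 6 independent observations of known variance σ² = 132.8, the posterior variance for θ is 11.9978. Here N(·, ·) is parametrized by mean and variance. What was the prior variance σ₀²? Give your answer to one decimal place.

σ₀² = 26.2

Posterior precision equals prior precision plus data precision: 1/σ_n² = 1/σ₀² + n/σ².
So 1/σ₀² = 1/11.9978 − 6/132.8 = 0.083349 − 0.045181 = 0.038168.
Hence σ₀² = 1/0.038168 ≈ 26.2.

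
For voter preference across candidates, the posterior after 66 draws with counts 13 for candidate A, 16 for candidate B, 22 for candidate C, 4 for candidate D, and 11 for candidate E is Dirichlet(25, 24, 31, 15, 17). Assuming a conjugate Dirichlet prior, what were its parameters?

Dirichlet(12, 8, 9, 11, 6)

For a Dirichlet(α) prior with multinomial counts c, the posterior is Dirichlet(α + c) componentwise.
Subtract each count from the matching posterior parameter: 25−13=12, 24−16=8, 31−22=9, 15−4=11, 17−11=6.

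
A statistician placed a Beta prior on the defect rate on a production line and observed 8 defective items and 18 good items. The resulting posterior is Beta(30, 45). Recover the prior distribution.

Beta is conjugate to the binomial likelihood: posterior = Beta(a+s, b+f).
So a = 30 − 8 = 22 and b = 45 − 18 = 27.

Beta(22, 27)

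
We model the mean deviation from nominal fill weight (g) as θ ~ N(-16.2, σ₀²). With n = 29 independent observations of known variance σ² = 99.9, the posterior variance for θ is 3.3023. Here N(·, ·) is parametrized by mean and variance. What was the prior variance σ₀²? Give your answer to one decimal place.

σ₀² = 79.8

Posterior precision equals prior precision plus data precision: 1/σ_n² = 1/σ₀² + n/σ².
So 1/σ₀² = 1/3.3023 − 29/99.9 = 0.302819 − 0.290290 = 0.012529.
Hence σ₀² = 1/0.012529 ≈ 79.8.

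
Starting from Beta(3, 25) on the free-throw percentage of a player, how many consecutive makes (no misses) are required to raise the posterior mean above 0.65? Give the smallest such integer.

After k makes and 0 misses the posterior is Beta(3+k, 25), with mean (3+k)/(3+25+k).
Set (3+k)/(28+k) > 0.65 and solve: k > (0.65·28 − 3)/(1 − 0.65) = 43.429.
The smallest integer exceeding 43.429 is 44.

k = 44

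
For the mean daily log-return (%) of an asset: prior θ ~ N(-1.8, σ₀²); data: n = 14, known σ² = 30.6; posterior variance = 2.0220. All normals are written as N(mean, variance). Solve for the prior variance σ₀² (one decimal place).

For the Normal–Normal model with known σ², precisions add: τ_n = τ₀ + n/σ².
So 1/σ₀² = 1/2.0220 − 14/30.6 = 0.494560 − 0.457516 = 0.037044.
Hence σ₀² = 1/0.037044 ≈ 27.0.

σ₀² = 27.0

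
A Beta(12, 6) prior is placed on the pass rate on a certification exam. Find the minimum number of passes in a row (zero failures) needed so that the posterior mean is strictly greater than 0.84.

After k passes and 0 failures the posterior is Beta(12+k, 6), with mean (12+k)/(12+6+k).
Set (12+k)/(18+k) > 0.84 and solve: k > (0.84·18 − 12)/(1 − 0.84) = 19.500.
The smallest integer exceeding 19.500 is 20, and checking k=20: (32)/(38) = 0.8421 > 0.84.

k = 20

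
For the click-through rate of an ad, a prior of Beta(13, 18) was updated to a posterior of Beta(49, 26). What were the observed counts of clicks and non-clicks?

36 clicks and 8 non-clicks

Under Beta–binomial conjugacy the posterior parameters are (α+s, β+f).
Match parameters: s=49−13=36, f=26−18=8.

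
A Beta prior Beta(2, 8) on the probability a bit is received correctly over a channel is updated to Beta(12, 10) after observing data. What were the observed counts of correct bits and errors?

10 correct bits and 2 errors

Beta is conjugate to the binomial likelihood: posterior = Beta(α+s, β+f).
So s = 12 − 2 = 10 and f = 10 − 8 = 2.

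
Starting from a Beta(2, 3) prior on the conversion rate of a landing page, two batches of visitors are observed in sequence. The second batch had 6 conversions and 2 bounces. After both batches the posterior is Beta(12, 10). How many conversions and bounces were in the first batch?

Because Beta–binomial updating is additive in the counts, the combined data contributed (α_post−α_prior, β_post−β_prior) successes and failures.
Total across both batches: 12−2=10 conversions, 10−3=7 bounces.
Subtract the second batch: 10−6=4 conversions and 7−2=5 bounces.

4 conversions and 5 bounces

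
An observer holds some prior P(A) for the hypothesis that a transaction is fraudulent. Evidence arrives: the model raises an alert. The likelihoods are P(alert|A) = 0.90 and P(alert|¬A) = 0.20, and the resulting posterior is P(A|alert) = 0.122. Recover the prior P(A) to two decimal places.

P(A) = 0.03

Bayes' rule in odds form gives O(A|E) = O(A)·[P(E|A)/P(E|¬A)], hence O(A) = O(A|E)/LR.
Posterior odds = 0.122/(1−0.122) = 0.1390. LR = 0.90/0.20 = 4.5000.
Prior odds = 0.1390/4.5000 = 0.0309, so P(A) = 0.0309/(1+0.0309) ≈ 0.03.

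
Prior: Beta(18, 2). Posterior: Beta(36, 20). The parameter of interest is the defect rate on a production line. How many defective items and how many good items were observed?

18 defective items and 18 good items

Beta is conjugate to the binomial likelihood: posterior = Beta(a+s, b+f).
Match parameters: s=36−18=18, f=20−2=18.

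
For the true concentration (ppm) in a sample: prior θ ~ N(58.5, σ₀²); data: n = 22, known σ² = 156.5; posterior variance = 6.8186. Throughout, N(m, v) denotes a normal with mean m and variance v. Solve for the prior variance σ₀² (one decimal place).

σ₀² = 164.4

For the Normal–Normal model with known σ², precisions add: τ_n = τ₀ + n/σ².
So 1/σ₀² = 1/6.8186 − 22/156.5 = 0.146658 − 0.140575 = 0.006083.
Hence σ₀² = 1/0.006083 ≈ 164.4.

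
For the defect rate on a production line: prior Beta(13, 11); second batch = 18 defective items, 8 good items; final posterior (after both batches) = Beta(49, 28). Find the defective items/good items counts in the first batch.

18 defective items and 9 good items

Sequential conjugate updates are equivalent to a single update on the pooled data, so total successes = posterior α − prior α and total failures = posterior β − prior β.
Total across both batches: 49−13=36 defective items, 28−11=17 good items.
Subtract the second batch: 36−18=18 defective items and 17−8=9 good items.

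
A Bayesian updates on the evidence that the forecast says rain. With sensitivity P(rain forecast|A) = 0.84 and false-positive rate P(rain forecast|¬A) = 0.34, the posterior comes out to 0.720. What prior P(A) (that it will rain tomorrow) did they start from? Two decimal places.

Bayes' rule in odds form gives O(A|E) = O(A)·[P(E|A)/P(E|¬A)], hence O(A) = O(A|E)/LR.
Posterior odds = 0.720/(1−0.720) = 2.5714. LR = 0.84/0.34 = 2.4706.
Prior odds = 2.5714/2.4706 = 1.0408, so P(A) = 1.0408/(1+1.0408) ≈ 0.51.

P(A) = 0.51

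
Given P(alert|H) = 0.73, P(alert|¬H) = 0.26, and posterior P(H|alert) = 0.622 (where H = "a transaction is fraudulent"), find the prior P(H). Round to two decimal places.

P(H) = 0.37

Bayes' rule in odds form gives O(H|E) = O(H)·[P(E|H)/P(E|¬H)], hence O(H) = O(H|E)/LR.
Posterior odds = 0.622/(1−0.622) = 1.6455. LR = 0.73/0.26 = 2.8077.
Prior odds = 1.6455/2.8077 = 0.5861, so P(H) = 0.5861/(1+0.5861) ≈ 0.37.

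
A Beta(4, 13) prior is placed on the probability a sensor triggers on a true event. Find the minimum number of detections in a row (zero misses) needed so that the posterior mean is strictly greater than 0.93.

After k detections and 0 misses the posterior is Beta(4+k, 13), with mean (4+k)/(4+13+k).
Set (4+k)/(17+k) > 0.93 and solve: k > (0.93·17 − 4)/(1 − 0.93) = 168.714.
The smallest integer exceeding 168.714 is 169.

k = 169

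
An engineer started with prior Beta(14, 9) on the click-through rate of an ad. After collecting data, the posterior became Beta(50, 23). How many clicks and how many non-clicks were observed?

36 clicks and 14 non-clicks

Beta is conjugate to the binomial likelihood: posterior = Beta(a+s, b+f).
So s = 50 − 14 = 36 and f = 23 − 9 = 14.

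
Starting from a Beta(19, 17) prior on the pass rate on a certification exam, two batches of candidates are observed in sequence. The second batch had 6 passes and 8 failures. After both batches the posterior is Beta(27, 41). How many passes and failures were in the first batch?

Sequential conjugate updates are equivalent to a single update on the pooled data, so total successes = posterior α − prior α and total failures = posterior β − prior β.
Total across both batches: 27−19=8 passes, 41−17=24 failures.
Subtract the second batch: 8−6=2 passes and 24−8=16 failures.

2 passes and 16 failures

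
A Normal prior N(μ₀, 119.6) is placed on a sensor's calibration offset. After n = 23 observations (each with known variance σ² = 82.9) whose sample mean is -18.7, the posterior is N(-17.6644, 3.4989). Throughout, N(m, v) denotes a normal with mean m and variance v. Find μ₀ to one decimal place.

With known observation variance, the Normal–Normal posterior has precision τ_n = τ₀ + n/σ² and mean μ_n = (τ₀μ₀ + (n/σ²)x̄)/τ_n.
Here τ₀ = 1/119.6 = 0.008361 and τ_data = 23/82.9 = 0.277443, so τ_n = 0.285804.
Rearranging for μ₀: μ₀ = (μ_n·τ_n − τ_data·x̄)/τ₀ = (-17.6644·0.285804 − 0.277443·-18.7) / 0.008361 = 0.139628/0.008361 ≈ 16.7.

μ₀ = 16.7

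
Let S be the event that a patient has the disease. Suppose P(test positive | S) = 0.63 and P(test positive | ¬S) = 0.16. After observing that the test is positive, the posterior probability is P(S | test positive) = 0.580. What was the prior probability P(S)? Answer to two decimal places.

P(S) = 0.26

Bayes' rule in odds form gives O(S|E) = O(S)·[P(E|S)/P(E|¬S)], hence O(S) = O(S|E)/LR.
Posterior odds = 0.580/(1−0.580) = 1.3810. LR = 0.63/0.16 = 3.9375.
Prior odds = 1.3810/3.9375 = 0.3507, so P(S) = 0.3507/(1+0.3507) ≈ 0.26.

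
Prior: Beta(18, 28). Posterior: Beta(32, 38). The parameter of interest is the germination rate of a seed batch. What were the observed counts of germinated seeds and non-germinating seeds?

A Beta(a, b) prior with s successes and f failures in binomial data gives a Beta(a+s, b+f) posterior.
Match parameters: s=32−18=14, f=38−28=10.

14 germinated seeds and 10 non-germinating seeds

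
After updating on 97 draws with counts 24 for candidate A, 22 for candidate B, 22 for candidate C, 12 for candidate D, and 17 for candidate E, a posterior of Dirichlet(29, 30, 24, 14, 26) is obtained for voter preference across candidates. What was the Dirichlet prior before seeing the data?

Dirichlet(5, 8, 2, 2, 9)

For a Dirichlet(α) prior with multinomial counts c, the posterior is Dirichlet(α + c) componentwise.
Subtract each count from the matching posterior parameter: 29−24=5, 30−22=8, 24−22=2, 14−12=2, 26−17=9.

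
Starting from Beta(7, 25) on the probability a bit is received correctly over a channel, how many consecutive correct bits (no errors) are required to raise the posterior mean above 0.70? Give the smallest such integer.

After k correct bits and 0 errors the posterior is Beta(7+k, 25), with mean (7+k)/(7+25+k).
Set (7+k)/(32+k) > 0.70 and solve: k > (0.70·32 − 7)/(1 − 0.70) = 51.333.
The smallest integer exceeding 51.333 is 52, and checking k=52: (59)/(84) = 0.7024 > 0.70.

k = 52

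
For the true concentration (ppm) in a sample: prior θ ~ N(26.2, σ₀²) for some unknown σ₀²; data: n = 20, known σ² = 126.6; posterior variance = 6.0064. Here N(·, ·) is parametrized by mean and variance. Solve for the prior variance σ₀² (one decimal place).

σ₀² = 117.5

Posterior precision equals prior precision plus data precision: 1/σ_n² = 1/σ₀² + n/σ².
So 1/σ₀² = 1/6.0064 − 20/126.6 = 0.166489 − 0.157978 = 0.008511.
Hence σ₀² = 1/0.008511 ≈ 117.5.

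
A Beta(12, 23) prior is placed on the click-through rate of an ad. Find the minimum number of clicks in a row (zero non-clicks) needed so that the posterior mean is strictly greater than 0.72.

After k clicks and 0 non-clicks the posterior is Beta(12+k, 23), with mean (12+k)/(12+23+k).
Set (12+k)/(35+k) > 0.72 and solve: k > (0.72·35 − 12)/(1 − 0.72) = 47.143.
The smallest integer exceeding 47.143 is 48, and checking k=48: (60)/(83) = 0.7229 > 0.72.

k = 48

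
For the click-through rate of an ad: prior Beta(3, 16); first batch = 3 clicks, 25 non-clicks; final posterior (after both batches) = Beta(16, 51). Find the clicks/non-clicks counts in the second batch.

Because Beta–binomial updating is additive in the counts, the combined data contributed (α_post−α_prior, β_post−β_prior) successes and failures.
Total across both batches: 16−3=13 clicks, 51−16=35 non-clicks.
Subtract the first batch: 13−3=10 clicks and 35−25=10 non-clicks.

10 clicks and 10 non-clicks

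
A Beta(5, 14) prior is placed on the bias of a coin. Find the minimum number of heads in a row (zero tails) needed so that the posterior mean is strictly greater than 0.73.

After k heads and 0 tails the posterior is Beta(5+k, 14), with mean (5+k)/(5+14+k).
Set (5+k)/(19+k) > 0.73 and solve: k > (0.73·19 − 5)/(1 − 0.73) = 32.852.
The smallest integer exceeding 32.852 is 33.

k = 33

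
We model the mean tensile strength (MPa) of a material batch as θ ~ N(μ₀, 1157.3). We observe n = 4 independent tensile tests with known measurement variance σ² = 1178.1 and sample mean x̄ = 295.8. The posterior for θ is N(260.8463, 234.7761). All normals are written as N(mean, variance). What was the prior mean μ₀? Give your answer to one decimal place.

μ₀ = 123.5

The posterior mean is a precision-weighted average: μ_n = (τ₀μ₀ + τ_data·x̄)/(τ₀+τ_data), with τ₀=1/σ₀² and τ_data=n/σ².
Here τ₀ = 1/1157.3 = 0.000864 and τ_data = 4/1178.1 = 0.003395, so τ_n = 0.004259.
Rearranging for μ₀: μ₀ = (μ_n·τ_n − τ_data·x̄)/τ₀ = (260.8463·0.004259 − 0.003395·295.8) / 0.000864 = 0.106703/0.000864 ≈ 123.5.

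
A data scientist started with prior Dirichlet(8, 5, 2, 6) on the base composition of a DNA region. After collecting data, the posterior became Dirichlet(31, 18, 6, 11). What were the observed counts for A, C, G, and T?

For a Dirichlet(α) prior with multinomial counts c, the posterior is Dirichlet(α + c) componentwise.
Counts are posterior − prior componentwise: 31−8=23, 18−5=13, 6−2=4, 11−6=5.

counts (23, 13, 4, 5)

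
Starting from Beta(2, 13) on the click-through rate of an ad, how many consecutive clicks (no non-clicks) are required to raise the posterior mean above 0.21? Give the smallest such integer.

After k clicks and 0 non-clicks the posterior is Beta(2+k, 13), with mean (2+k)/(2+13+k).
Set (2+k)/(15+k) > 0.21 and solve: k > (0.21·15 − 2)/(1 − 0.21) = 1.456.
The smallest integer exceeding 1.456 is 2, and checking k=2: (4)/(17) = 0.2353 > 0.21.

k = 2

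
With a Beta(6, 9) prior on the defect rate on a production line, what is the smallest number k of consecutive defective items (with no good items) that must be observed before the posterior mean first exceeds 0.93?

k = 114

After k defective items and 0 good items the posterior is Beta(6+k, 9), with mean (6+k)/(6+9+k).
Set (6+k)/(15+k) > 0.93 and solve: k > (0.93·15 − 6)/(1 − 0.93) = 113.571.
The smallest integer exceeding 113.571 is 114, and checking k=114: (120)/(129) = 0.9302 > 0.93.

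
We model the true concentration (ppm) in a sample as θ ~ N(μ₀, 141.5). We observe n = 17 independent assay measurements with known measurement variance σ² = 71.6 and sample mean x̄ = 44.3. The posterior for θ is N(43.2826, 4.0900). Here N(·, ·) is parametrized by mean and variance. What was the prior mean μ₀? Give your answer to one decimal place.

μ₀ = 9.1

The posterior mean is a precision-weighted average: μ_n = (τ₀μ₀ + τ_data·x̄)/(τ₀+τ_data), with τ₀=1/σ₀² and τ_data=n/σ².
Here τ₀ = 1/141.5 = 0.007067 and τ_data = 17/71.6 = 0.237430, so τ_n = 0.244497.
Rearranging for μ₀: μ₀ = (μ_n·τ_n − τ_data·x̄)/τ₀ = (43.2826·0.244497 − 0.237430·44.3) / 0.007067 = 0.064317/0.007067 ≈ 9.1.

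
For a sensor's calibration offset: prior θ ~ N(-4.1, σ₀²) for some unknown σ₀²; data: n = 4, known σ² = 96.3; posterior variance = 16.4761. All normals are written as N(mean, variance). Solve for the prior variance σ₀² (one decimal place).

For the Normal–Normal model with known σ², precisions add: τ_n = τ₀ + n/σ².
So 1/σ₀² = 1/16.4761 − 4/96.3 = 0.060694 − 0.041537 = 0.019157.
Hence σ₀² = 1/0.019157 ≈ 52.2.

σ₀² = 52.2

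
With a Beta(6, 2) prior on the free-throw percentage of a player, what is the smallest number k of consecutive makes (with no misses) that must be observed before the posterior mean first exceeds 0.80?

After k makes and 0 misses the posterior is Beta(6+k, 2), with mean (6+k)/(6+2+k).
Set (6+k)/(8+k) > 0.80 and solve: k > (0.80·8 − 6)/(1 − 0.80) = 2.000.
The smallest integer exceeding 2.000 is 3.

k = 3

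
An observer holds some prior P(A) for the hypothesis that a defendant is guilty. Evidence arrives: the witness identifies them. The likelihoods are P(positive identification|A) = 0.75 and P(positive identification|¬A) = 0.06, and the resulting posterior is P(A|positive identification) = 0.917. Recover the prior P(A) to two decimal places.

P(A) = 0.47

In odds form, posterior odds = prior odds × likelihood ratio, so prior odds = posterior odds ÷ LR.
Posterior odds = 0.917/(1−0.917) = 11.0482. LR = 0.75/0.06 = 12.5000.
Prior odds = 11.0482/12.5000 = 0.8839, so P(A) = 0.8839/(1+0.8839) ≈ 0.47.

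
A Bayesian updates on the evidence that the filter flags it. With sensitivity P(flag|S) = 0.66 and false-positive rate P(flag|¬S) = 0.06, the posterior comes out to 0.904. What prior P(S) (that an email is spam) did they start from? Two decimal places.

Bayes' rule in odds form gives O(S|E) = O(S)·[P(E|S)/P(E|¬S)], hence O(S) = O(S|E)/LR.
Posterior odds = 0.904/(1−0.904) = 9.4167. LR = 0.66/0.06 = 11.0000.
Prior odds = 9.4167/11.0000 = 0.8561, so P(S) = 0.8561/(1+0.8561) ≈ 0.46.

P(S) = 0.46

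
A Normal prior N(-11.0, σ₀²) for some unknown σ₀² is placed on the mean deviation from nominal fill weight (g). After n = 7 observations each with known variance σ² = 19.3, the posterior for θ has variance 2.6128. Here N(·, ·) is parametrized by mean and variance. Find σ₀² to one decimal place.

σ₀² = 49.9

For the Normal–Normal model with known σ², precisions add: τ_n = τ₀ + n/σ².
So 1/σ₀² = 1/2.6128 − 7/19.3 = 0.382731 − 0.362694 = 0.020037.
Hence σ₀² = 1/0.020037 ≈ 49.9.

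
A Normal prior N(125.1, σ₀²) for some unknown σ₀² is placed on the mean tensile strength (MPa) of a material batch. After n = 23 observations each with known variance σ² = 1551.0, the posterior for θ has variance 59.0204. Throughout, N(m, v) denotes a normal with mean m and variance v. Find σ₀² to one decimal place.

σ₀² = 473.0

Posterior precision equals prior precision plus data precision: 1/σ_n² = 1/σ₀² + n/σ².
So 1/σ₀² = 1/59.0204 − 23/1551.0 = 0.016943 − 0.014829 = 0.002114.
Hence σ₀² = 1/0.002114 ≈ 473.0.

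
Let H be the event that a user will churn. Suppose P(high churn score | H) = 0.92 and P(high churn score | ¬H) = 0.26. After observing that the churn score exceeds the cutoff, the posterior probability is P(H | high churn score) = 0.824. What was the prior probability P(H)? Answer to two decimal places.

Bayes' rule in odds form gives O(H|E) = O(H)·[P(E|H)/P(E|¬H)], hence O(H) = O(H|E)/LR.
Posterior odds = 0.824/(1−0.824) = 4.6818. LR = 0.92/0.26 = 3.5385.
Prior odds = 4.6818/3.5385 = 1.3231, so P(H) = 1.3231/(1+1.3231) ≈ 0.57.

P(H) = 0.57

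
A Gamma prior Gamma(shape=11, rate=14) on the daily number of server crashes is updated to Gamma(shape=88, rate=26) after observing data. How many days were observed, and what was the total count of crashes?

n = 12 days with total 77 crashes

A Gamma(α, β) prior (rate parametrization) on a Poisson rate with n observations summing to S gives posterior Gamma(α+S, β+n).
Matching: Σxᵢ = 88 − 11 = 77 and n = 26 − 14 = 12.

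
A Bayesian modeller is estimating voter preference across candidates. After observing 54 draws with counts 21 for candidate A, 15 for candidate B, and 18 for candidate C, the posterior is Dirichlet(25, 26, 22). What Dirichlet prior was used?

Dirichlet(4, 11, 4)

For a Dirichlet(α) prior with multinomial counts c, the posterior is Dirichlet(α + c) componentwise.
Subtract each count from the matching posterior parameter: 25−21=4, 26−15=11, 22−18=4.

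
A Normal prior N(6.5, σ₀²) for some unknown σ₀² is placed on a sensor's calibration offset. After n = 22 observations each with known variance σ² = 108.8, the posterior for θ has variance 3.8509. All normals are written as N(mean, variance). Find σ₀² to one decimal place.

σ₀² = 17.4

For the Normal–Normal model with known σ², precisions add: τ_n = τ₀ + n/σ².
So 1/σ₀² = 1/3.8509 − 22/108.8 = 0.259680 − 0.202206 = 0.057474.
Hence σ₀² = 1/0.057474 ≈ 17.4.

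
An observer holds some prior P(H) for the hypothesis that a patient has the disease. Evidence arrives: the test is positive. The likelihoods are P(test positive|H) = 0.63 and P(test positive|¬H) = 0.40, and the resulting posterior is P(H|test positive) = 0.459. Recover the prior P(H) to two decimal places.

P(H) = 0.35

In odds form, posterior odds = prior odds × likelihood ratio, so prior odds = posterior odds ÷ LR.
Posterior odds = 0.459/(1−0.459) = 0.8484. LR = 0.63/0.40 = 1.5750.
Prior odds = 0.8484/1.5750 = 0.5387, so P(H) = 0.5387/(1+0.5387) ≈ 0.35.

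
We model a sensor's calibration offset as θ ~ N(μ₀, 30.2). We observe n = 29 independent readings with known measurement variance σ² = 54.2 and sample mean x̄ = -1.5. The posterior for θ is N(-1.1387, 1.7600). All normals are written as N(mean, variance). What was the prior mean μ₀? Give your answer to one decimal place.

With known observation variance, the Normal–Normal posterior has precision τ_n = τ₀ + n/σ² and mean μ_n = (τ₀μ₀ + (n/σ²)x̄)/τ_n.
Here τ₀ = 1/30.2 = 0.033113 and τ_data = 29/54.2 = 0.535055, so τ_n = 0.568168.
Rearranging for μ₀: μ₀ = (μ_n·τ_n − τ_data·x̄)/τ₀ = (-1.1387·0.568168 − 0.535055·-1.5) / 0.033113 = 0.155610/0.033113 ≈ 4.7.

μ₀ = 4.7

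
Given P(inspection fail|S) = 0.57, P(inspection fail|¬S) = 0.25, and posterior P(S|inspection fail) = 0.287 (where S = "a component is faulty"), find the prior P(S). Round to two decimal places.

In odds form, posterior odds = prior odds × likelihood ratio, so prior odds = posterior odds ÷ LR.
Posterior odds = 0.287/(1−0.287) = 0.4025. LR = 0.57/0.25 = 2.2800.
Prior odds = 0.4025/2.2800 = 0.1765, so P(S) = 0.1765/(1+0.1765) ≈ 0.15.

P(S) = 0.15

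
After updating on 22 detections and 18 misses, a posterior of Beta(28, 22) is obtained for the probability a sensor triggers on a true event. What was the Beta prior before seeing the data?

Beta is conjugate to the binomial likelihood: posterior = Beta(α+s, β+f).
Subtract the data counts: 28−22=6, 22−18=4.

Beta(6, 4)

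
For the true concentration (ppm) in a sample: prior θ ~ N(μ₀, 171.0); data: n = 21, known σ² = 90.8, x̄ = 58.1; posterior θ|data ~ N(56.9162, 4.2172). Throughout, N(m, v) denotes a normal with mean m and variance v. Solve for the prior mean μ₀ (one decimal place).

μ₀ = 10.1

With known observation variance, the Normal–Normal posterior has precision τ_n = τ₀ + n/σ² and mean μ_n = (τ₀μ₀ + (n/σ²)x̄)/τ_n.
Here τ₀ = 1/171.0 = 0.005848 and τ_data = 21/90.8 = 0.231278, so τ_n = 0.237126.
Rearranging for μ₀: μ₀ = (μ_n·τ_n − τ_data·x̄)/τ₀ = (56.9162·0.237126 − 0.231278·58.1) / 0.005848 = 0.059059/0.005848 ≈ 10.1.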